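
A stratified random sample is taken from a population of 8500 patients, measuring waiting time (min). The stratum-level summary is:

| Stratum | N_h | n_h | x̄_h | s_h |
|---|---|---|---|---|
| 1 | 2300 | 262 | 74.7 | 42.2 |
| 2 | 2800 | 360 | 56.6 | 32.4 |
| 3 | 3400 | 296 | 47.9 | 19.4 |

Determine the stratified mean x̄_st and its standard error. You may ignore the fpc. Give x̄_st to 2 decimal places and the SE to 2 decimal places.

x̄_st = Σ W_h x̄_h = (2300·74.7 + 2800·56.6 + 3400·47.9)/8500 = 58.01765
V̂(x̄_st) = Σ W_h² s_h²/n_h, with W_h = N_h/N and N = 8500:
  stratum 1: (2300/8500)²·42.2²/262 = 0.49767
  stratum 2: (2800/8500)²·32.4²/360 = 0.316421
  stratum 3: (3400/8500)²·19.4²/296 = 0.203438
V̂(x̄_st) = 1.01753
SE(x̄_st) = √1.01753 = 1.00873

x̄_st ≈ 58.02, SE ≈ 1.01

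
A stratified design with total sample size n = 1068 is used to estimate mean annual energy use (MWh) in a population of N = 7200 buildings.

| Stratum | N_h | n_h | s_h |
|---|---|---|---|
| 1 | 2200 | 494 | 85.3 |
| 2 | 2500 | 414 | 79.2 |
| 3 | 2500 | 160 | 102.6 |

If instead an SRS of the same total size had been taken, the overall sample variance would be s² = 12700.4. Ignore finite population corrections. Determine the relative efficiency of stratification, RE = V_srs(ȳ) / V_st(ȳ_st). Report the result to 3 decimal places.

V̂(ȳ_st) = Σ W_h² s_h²/n_h, with W_h = N_h/N and N = 7200:
  stratum 1: (2200/7200)²·85.3²/494 = 1.37515
  stratum 2: (2500/7200)²·79.2²/414 = 1.82669
  stratum 3: (2500/7200)²·102.6²/160 = 7.93213
V_st = 11.134
V_srs = s²/n = 12700.4/1068 = 11.8918
Relative efficiency = V_srs / V_st = 11.8918/11.134 = 1.0681

RE ≈ 1.068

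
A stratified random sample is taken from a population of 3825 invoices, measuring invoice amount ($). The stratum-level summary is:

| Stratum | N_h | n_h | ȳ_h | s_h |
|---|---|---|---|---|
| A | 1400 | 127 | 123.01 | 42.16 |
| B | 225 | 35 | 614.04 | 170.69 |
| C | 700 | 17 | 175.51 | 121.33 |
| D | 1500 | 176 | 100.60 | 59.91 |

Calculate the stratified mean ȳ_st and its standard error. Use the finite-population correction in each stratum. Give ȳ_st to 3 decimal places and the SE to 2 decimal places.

ȳ_st = Σ W_h ȳ_h = (1400·123.01 + 225·614.04 + 700·175.51 + 1500·100.60)/3825 = 152.71373
V̂(ȳ_st) = Σ W_h² (1 − n_h/N_h) s_h²/n_h, with W_h = N_h/N and N = 3825:
  stratum A: (1400/3825)²·(1 − 127/1400)·42.16²/127 = 1.70487
  stratum B: (225/3825)²·(1 − 35/225)·170.69²/35 = 2.43232
  stratum C: (700/3825)²·(1 − 17/700)·121.33²/17 = 28.2972
  stratum D: (1500/3825)²·(1 − 176/1500)·59.91²/176 = 2.76823
V̂(ȳ_st) = 35.2026
SE(ȳ_st) = √35.2026 = 5.93318

ȳ_st ≈ 152.714, SE ≈ 5.93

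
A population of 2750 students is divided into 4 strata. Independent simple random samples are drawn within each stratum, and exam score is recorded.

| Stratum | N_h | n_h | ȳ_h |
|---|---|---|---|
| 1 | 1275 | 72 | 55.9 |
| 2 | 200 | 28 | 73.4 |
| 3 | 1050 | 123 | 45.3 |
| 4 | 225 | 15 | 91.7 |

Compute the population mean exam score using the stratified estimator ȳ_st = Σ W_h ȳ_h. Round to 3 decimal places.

N = Σ N_h = 2750. Stratum weights W_h = N_h/N.
ȳ_st = (1275·55.9 + 200·73.4 + 1050·45.3 + 225·91.7) / 2750 = 56.05455

ȳ_st ≈ 56.055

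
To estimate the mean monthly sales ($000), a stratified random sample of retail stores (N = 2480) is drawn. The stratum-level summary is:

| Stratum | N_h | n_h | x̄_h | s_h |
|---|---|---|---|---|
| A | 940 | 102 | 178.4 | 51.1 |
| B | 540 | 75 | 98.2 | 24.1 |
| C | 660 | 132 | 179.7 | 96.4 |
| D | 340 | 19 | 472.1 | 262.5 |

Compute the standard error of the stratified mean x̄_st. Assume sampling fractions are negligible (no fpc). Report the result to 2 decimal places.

SE(x̄_st) ≈ 8.79

V̂(x̄_st) = Σ W_h² s_h²/n_h, with W_h = N_h/N and N = 2480:
  stratum A: (940/2480)²·51.1²/102 = 3.67785
  stratum B: (540/2480)²·24.1²/75 = 0.367161
  stratum C: (660/2480)²·96.4²/132 = 4.98614
  stratum D: (340/2480)²·262.5²/19 = 68.1647
V̂(x̄_st) = 77.1958
SE(x̄_st) = √77.1958 = 8.78612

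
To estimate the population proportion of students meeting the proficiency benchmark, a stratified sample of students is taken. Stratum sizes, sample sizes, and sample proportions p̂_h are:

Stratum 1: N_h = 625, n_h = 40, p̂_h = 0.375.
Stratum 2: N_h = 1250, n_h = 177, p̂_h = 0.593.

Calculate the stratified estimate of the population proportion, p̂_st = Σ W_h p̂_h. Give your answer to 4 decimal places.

p̂_st ≈ 0.5203

N = 1875; stratum weights W_h = N_h/N.
p̂_st = Σ W_h p̂_h = (625·0.375 + 1250·0.593)/1875 = 0.52033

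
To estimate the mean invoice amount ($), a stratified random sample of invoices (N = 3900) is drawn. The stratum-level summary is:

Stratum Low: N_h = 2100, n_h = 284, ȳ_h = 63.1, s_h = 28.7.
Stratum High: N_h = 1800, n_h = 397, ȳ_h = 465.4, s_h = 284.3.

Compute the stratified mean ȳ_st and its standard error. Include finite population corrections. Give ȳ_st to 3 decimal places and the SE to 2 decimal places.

ȳ_st ≈ 248.777, SE ≈ 5.88

ȳ_st = Σ W_h ȳ_h = (2100·63.1 + 1800·465.4)/3900 = 248.77692
V̂(ȳ_st) = Σ W_h² (1 − n_h/N_h) s_h²/n_h, with W_h = N_h/N and N = 3900:
  stratum Low: (2100/3900)²·(1 − 284/2100)·28.7²/284 = 0.727196
  stratum High: (1800/3900)²·(1 − 397/1800)·284.3²/397 = 33.8037
V̂(ȳ_st) = 34.5309
SE(ȳ_st) = √34.5309 = 5.8763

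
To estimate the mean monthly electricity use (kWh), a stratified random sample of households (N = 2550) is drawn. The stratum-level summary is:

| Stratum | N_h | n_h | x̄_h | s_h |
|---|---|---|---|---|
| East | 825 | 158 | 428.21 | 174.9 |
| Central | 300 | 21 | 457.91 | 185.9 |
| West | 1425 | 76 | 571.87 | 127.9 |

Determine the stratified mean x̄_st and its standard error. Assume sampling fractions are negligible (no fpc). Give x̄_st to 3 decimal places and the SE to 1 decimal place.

x̄_st = Σ W_h x̄_h = (825·428.21 + 300·457.91 + 1425·571.87)/2550 = 511.98471
V̂(x̄_st) = Σ W_h² s_h²/n_h, with W_h = N_h/N and N = 2550:
  stratum East: (825/2550)²·174.9²/158 = 20.2652
  stratum Central: (300/2550)²·185.9²/21 = 22.7773
  stratum West: (1425/2550)²·127.9²/76 = 67.2167
V̂(x̄_st) = 110.259
SE(x̄_st) = √110.259 = 10.5004

x̄_st ≈ 511.985, SE ≈ 10.5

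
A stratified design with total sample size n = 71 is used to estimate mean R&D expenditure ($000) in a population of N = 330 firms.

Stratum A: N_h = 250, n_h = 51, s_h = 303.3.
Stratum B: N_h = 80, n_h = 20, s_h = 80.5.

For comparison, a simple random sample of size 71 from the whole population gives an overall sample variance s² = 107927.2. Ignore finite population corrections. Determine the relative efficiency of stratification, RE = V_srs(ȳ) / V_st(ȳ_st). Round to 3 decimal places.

V̂(ȳ_st) = Σ W_h² s_h²/n_h, with W_h = N_h/N and N = 330:
  stratum A: (250/330)²·303.3²/51 = 1035.21
  stratum B: (80/330)²·80.5²/20 = 19.0421
V_st = 1054.25
V_srs = s²/n = 107927.2/71 = 1520.1
Relative efficiency = V_srs / V_st = 1520.1/1054.25 = 1.4419

RE ≈ 1.442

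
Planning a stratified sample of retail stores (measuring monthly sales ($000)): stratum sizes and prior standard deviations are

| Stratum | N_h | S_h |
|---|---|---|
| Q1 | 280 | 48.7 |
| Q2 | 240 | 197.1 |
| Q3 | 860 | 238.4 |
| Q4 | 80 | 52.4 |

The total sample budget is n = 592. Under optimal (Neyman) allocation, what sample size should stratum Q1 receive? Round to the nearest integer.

Neyman allocation: n_h = n · N_h S_h / Σ N_i S_i, with n = 592.
  stratum Q1: N_h·S_h = 280·48.7 = 13636.00
  stratum Q2: N_h·S_h = 240·197.1 = 47304.00
  stratum Q3: N_h·S_h = 860·238.4 = 205024.00
  stratum Q4: N_h·S_h = 80·52.4 = 4192.00
Σ N_h S_h = 270156.00
n for stratum Q1 = 592·13636.00/270156.00 = 29.881 → 30

30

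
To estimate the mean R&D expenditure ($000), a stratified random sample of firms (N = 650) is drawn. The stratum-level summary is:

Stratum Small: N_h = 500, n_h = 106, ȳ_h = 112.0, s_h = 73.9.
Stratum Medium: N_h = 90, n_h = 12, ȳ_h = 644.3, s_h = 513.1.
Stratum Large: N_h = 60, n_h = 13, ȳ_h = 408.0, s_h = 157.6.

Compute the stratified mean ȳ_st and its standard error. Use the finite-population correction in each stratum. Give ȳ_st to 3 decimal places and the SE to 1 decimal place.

ȳ_st = Σ W_h ȳ_h = (500·112.0 + 90·644.3 + 60·408.0)/650 = 213.02615
V̂(ȳ_st) = Σ W_h² (1 − n_h/N_h) s_h²/n_h, with W_h = N_h/N and N = 650:
  stratum Small: (500/650)²·(1 − 106/500)·73.9²/106 = 24.0227
  stratum Medium: (90/650)²·(1 − 12/90)·513.1²/12 = 364.53
  stratum Large: (60/650)²·(1 − 13/60)·157.6²/13 = 12.7524
V̂(ȳ_st) = 401.305
SE(ȳ_st) = √401.305 = 20.0326

ȳ_st ≈ 213.026, SE ≈ 20.0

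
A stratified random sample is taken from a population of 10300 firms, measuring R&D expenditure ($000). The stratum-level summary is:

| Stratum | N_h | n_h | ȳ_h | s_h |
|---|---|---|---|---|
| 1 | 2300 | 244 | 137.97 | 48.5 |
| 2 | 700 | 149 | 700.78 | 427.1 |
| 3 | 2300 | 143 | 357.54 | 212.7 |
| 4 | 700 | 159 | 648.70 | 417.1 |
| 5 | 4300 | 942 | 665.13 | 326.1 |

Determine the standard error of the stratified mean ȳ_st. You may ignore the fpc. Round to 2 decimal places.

SE(ȳ_st) ≈ 6.83

V̂(ȳ_st) = Σ W_h² s_h²/n_h, with W_h = N_h/N and N = 10300:
  stratum 1: (2300/10300)²·48.5²/244 = 0.480701
  stratum 2: (700/10300)²·427.1²/149 = 5.6545
  stratum 3: (2300/10300)²·212.7²/143 = 15.7754
  stratum 4: (700/10300)²·417.1²/159 = 5.05365
  stratum 5: (4300/10300)²·326.1²/942 = 19.6749
V̂(ȳ_st) = 46.6392
SE(ȳ_st) = √46.6392 = 6.82929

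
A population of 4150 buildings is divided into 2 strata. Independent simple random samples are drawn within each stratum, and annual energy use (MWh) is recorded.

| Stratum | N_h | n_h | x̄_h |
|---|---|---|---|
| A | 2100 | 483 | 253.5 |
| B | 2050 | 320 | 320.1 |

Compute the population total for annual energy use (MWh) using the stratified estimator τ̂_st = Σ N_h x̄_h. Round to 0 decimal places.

τ̂_st ≈ 1188555

τ̂_st = Σ N_h x̄_h = 2100·253.5 + 2050·320.1 = 1188555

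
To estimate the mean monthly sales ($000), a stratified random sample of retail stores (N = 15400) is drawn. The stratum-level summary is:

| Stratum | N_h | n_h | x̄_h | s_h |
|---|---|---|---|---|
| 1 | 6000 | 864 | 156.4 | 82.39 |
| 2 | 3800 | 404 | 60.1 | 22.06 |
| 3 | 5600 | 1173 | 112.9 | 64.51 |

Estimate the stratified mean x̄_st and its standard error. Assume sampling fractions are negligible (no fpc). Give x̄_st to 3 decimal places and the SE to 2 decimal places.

x̄_st ≈ 116.819, SE ≈ 1.32

x̄_st = Σ W_h x̄_h = (6000·156.4 + 3800·60.1 + 5600·112.9)/15400 = 116.81948
V̂(x̄_st) = Σ W_h² s_h²/n_h, with W_h = N_h/N and N = 15400:
  stratum 1: (6000/15400)²·82.39²/864 = 1.1926
  stratum 2: (3800/15400)²·22.06²/404 = 0.0733424
  stratum 3: (5600/15400)²·64.51²/1173 = 0.469127
V̂(x̄_st) = 1.73507
SE(x̄_st) = √1.73507 = 1.31722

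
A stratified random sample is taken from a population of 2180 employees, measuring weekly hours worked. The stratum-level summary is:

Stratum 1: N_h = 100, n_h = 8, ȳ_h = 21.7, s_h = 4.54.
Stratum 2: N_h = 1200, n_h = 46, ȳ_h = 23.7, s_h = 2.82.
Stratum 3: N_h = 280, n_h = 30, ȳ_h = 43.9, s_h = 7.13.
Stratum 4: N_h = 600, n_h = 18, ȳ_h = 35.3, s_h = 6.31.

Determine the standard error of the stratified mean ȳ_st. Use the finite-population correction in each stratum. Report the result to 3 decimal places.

SE(ȳ_st) ≈ 0.493

V̂(ȳ_st) = Σ W_h² (1 − n_h/N_h) s_h²/n_h, with W_h = N_h/N and N = 2180:
  stratum 1: (100/2180)²·(1 − 8/100)·4.54²/8 = 0.00498766
  stratum 2: (1200/2180)²·(1 − 46/1200)·2.82²/46 = 0.0503749
  stratum 3: (280/2180)²·(1 − 30/280)·7.13²/30 = 0.0249599
  stratum 4: (600/2180)²·(1 − 18/600)·6.31²/18 = 0.162535
V̂(ȳ_st) = 0.242858
SE(ȳ_st) = √0.242858 = 0.492806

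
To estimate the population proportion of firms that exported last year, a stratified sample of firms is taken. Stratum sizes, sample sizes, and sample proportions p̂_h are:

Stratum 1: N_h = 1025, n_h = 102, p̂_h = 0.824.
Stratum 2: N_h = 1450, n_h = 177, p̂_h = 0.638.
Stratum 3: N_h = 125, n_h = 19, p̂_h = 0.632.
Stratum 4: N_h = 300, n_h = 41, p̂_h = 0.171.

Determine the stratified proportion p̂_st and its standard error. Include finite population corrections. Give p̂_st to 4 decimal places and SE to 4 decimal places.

N = 2900; stratum weights W_h = N_h/N.
p̂_st = Σ W_h p̂_h = (1025·0.824 + 1450·0.638 + 125·0.632 + 300·0.171)/2900 = 0.65517
V̂(p̂_st) = Σ W_h² (1 − n_h/N_h) p̂_h(1−p̂_h)/(n_h−1):
  stratum 1: (1025/2900)²·(1 − 102/1025)·0.824·0.176/101 = 0.000161528
  stratum 2: (1450/2900)²·(1 − 177/1450)·0.638·0.362/176 = 0.000288016
  stratum 3: (125/2900)²·(1 − 19/125)·0.632·0.368/18 = 2.03569e-05
  stratum 4: (300/2900)²·(1 − 41/300)·0.171·0.829/40 = 3.27428e-05
V̂(p̂_st) = 0.000502644; SE = √V̂ = 0.0224197

p̂_st ≈ 0.6552, SE ≈ 0.0224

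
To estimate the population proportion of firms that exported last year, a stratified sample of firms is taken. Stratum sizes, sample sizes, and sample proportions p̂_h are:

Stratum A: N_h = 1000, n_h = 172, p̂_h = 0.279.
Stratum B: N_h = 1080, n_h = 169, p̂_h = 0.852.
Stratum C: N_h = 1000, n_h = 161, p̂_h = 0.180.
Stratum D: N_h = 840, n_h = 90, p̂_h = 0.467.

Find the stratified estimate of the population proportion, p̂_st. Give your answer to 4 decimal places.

p̂_st ≈ 0.4519

N = 3920; stratum weights W_h = N_h/N.
p̂_st = Σ W_h p̂_h = (1000·0.279 + 1080·0.852 + 1000·0.180 + 840·0.467)/3920 = 0.45190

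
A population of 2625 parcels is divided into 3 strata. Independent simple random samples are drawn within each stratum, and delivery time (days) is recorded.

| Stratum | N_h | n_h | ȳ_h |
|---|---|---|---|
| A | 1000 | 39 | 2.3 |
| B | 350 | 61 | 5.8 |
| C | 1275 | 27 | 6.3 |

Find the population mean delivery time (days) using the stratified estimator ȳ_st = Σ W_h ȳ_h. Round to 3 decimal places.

ȳ_st ≈ 4.710

N = Σ N_h = 2625. Stratum weights W_h = N_h/N.
ȳ_st = (1000·2.3 + 350·5.8 + 1275·6.3) / 2625 = 4.70952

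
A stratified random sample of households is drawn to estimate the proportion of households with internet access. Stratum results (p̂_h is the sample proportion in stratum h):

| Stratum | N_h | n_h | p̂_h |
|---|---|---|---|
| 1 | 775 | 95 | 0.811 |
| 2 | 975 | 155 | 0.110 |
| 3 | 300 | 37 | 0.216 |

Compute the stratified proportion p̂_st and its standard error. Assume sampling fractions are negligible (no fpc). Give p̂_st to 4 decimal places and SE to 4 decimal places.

N = 2050; stratum weights W_h = N_h/N.
p̂_st = Σ W_h p̂_h = (775·0.811 + 975·0.110 + 300·0.216)/2050 = 0.39052
V̂(p̂_st) = Σ W_h² p̂_h(1−p̂_h)/(n_h−1):
  stratum 1: (775/2050)²·0.811·0.189/94 = 0.000233051
  stratum 2: (975/2050)²·0.110·0.890/154 = 0.000143802
  stratum 3: (300/2050)²·0.216·0.784/36 = 0.00010074
V̂(p̂_st) = 0.000477592; SE = √V̂ = 0.0218539

p̂_st ≈ 0.3905, SE ≈ 0.0219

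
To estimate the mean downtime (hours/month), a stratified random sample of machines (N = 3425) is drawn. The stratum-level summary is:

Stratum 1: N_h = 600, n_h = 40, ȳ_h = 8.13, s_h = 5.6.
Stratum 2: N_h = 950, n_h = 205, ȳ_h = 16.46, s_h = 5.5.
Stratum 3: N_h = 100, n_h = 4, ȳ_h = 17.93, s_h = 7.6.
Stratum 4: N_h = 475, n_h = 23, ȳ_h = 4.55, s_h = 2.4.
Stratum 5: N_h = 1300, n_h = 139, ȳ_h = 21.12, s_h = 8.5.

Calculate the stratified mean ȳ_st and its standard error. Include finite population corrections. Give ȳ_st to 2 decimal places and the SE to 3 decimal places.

ȳ_st ≈ 15.16, SE ≈ 0.339

ȳ_st = Σ W_h ȳ_h = (600·8.13 + 950·16.46 + 100·17.93 + 475·4.55 + 1300·21.12)/3425 = 15.16066
V̂(ȳ_st) = Σ W_h² (1 − n_h/N_h) s_h²/n_h, with W_h = N_h/N and N = 3425:
  stratum 1: (600/3425)²·(1 − 40/600)·5.6²/40 = 0.0224561
  stratum 2: (950/3425)²·(1 − 205/950)·5.5²/205 = 0.00890287
  stratum 3: (100/3425)²·(1 − 4/100)·7.6²/4 = 0.0118173
  stratum 4: (475/3425)²·(1 − 23/475)·2.4²/23 = 0.00458359
  stratum 5: (1300/3425)²·(1 − 139/1300)·8.5²/139 = 0.0668771
V̂(ȳ_st) = 0.114637
SE(ȳ_st) = √0.114637 = 0.338581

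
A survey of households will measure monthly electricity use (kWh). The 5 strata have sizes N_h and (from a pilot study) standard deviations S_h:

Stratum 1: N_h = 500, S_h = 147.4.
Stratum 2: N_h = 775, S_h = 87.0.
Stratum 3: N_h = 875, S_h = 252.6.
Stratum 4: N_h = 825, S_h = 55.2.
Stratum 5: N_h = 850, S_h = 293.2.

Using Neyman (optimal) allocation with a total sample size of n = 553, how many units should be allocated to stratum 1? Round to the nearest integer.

Neyman allocation: n_h = n · N_h S_h / Σ N_i S_i, with n = 553.
  stratum 1: N_h·S_h = 500·147.4 = 73700.00
  stratum 2: N_h·S_h = 775·87.0 = 67425.00
  stratum 3: N_h·S_h = 875·252.6 = 221025.00
  stratum 4: N_h·S_h = 825·55.2 = 45540.00
  stratum 5: N_h·S_h = 850·293.2 = 249220.00
Σ N_h S_h = 656910.00
n for stratum 1 = 553·73700.00/656910.00 = 62.042 → 62

62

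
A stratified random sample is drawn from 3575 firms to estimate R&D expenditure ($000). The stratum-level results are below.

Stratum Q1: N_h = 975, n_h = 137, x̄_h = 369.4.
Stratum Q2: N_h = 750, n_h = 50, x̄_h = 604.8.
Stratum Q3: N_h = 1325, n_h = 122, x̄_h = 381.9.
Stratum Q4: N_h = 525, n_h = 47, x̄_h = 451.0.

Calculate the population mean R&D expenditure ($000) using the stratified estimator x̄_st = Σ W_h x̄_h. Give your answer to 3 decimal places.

N = Σ N_h = 3575. Stratum weights W_h = N_h/N.
x̄_st = (975·369.4 + 750·604.8 + 1325·381.9 + 525·451.0) / 3575 = 435.40070

x̄_st ≈ 435.401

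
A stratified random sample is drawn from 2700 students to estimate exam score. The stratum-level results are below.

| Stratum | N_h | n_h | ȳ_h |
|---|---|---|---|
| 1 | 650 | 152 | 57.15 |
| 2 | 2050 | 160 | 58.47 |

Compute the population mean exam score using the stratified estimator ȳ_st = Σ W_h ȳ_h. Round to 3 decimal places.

N = Σ N_h = 2700. Stratum weights W_h = N_h/N.
ȳ_st = (650·57.15 + 2050·58.47) / 2700 = 58.15222

ȳ_st ≈ 58.152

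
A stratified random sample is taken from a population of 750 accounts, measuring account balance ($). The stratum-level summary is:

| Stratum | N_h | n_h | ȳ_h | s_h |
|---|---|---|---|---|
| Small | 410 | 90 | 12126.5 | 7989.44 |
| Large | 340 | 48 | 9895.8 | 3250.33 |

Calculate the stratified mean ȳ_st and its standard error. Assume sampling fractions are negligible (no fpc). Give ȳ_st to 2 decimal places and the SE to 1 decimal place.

ȳ_st ≈ 11115.25, SE ≈ 507.1

ȳ_st = Σ W_h ȳ_h = (410·12126.5 + 340·9895.8)/750 = 11115.24933
V̂(ȳ_st) = Σ W_h² s_h²/n_h, with W_h = N_h/N and N = 750:
  stratum Small: (410/750)²·7989.44²/90 = 211951
  stratum Large: (340/750)²·3250.33²/48 = 45232.3
V̂(ȳ_st) = 257183
SE(ȳ_st) = √257183 = 507.132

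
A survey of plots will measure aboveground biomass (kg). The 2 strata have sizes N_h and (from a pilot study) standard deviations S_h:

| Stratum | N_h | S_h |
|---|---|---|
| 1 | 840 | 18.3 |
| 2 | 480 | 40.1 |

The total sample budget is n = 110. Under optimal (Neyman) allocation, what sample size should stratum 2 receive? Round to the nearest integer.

61

Neyman allocation: n_h = n · N_h S_h / Σ N_i S_i, with n = 110.
  stratum 1: N_h·S_h = 840·18.3 = 15372.00
  stratum 2: N_h·S_h = 480·40.1 = 19248.00
Σ N_h S_h = 34620.00
n for stratum 2 = 110·19248.00/34620.00 = 61.158 → 61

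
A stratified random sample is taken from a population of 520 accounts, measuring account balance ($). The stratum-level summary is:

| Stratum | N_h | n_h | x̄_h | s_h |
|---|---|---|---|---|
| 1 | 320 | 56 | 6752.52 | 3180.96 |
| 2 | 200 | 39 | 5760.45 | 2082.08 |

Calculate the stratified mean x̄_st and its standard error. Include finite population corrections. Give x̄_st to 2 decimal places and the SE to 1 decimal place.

x̄_st ≈ 6370.95, SE ≈ 264.0

x̄_st = Σ W_h x̄_h = (320·6752.52 + 200·5760.45)/520 = 6370.95462
V̂(x̄_st) = Σ W_h² (1 − n_h/N_h) s_h²/n_h, with W_h = N_h/N and N = 520:
  stratum 1: (320/520)²·(1 − 56/320)·3180.96²/56 = 56451.5
  stratum 2: (200/520)²·(1 − 39/200)·2082.08²/39 = 13236.7
V̂(x̄_st) = 69688.2
SE(x̄_st) = √69688.2 = 263.985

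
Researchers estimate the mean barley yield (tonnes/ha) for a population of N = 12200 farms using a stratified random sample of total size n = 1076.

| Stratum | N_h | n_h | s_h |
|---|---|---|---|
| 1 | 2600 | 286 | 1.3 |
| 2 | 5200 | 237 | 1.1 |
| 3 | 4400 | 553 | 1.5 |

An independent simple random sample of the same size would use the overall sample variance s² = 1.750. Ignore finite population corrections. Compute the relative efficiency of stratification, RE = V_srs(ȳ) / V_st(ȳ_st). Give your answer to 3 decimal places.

RE ≈ 0.943

V̂(ȳ_st) = Σ W_h² s_h²/n_h, with W_h = N_h/N and N = 12200:
  stratum 1: (2600/12200)²·1.3²/286 = 0.000268378
  stratum 2: (5200/12200)²·1.1²/237 = 0.000927522
  stratum 3: (4400/12200)²·1.5²/553 = 0.000529228
V_st = 0.00172513
V_srs = s²/n = 1.750/1076 = 0.00162639
Relative efficiency = V_srs / V_st = 0.00162639/0.00172513 = 0.9428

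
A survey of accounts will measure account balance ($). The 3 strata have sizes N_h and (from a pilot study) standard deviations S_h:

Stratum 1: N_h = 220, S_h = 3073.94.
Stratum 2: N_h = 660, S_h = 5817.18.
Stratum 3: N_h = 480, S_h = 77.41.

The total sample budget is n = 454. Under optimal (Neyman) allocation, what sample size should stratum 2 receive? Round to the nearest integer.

383

Neyman allocation: n_h = n · N_h S_h / Σ N_i S_i, with n = 454.
  stratum 1: N_h·S_h = 220·3073.94 = 676266.80
  stratum 2: N_h·S_h = 660·5817.18 = 3839338.80
  stratum 3: N_h·S_h = 480·77.41 = 37156.80
Σ N_h S_h = 4552762.40
n for stratum 2 = 454·3839338.80/4552762.40 = 382.858 → 383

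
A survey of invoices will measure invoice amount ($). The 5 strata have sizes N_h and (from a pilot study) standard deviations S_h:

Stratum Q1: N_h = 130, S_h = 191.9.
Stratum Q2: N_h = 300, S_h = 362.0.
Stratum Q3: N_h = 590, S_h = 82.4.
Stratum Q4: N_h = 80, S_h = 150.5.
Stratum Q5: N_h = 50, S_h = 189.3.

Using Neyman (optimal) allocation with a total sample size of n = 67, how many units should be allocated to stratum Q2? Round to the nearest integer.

36

Neyman allocation: n_h = n · N_h S_h / Σ N_i S_i, with n = 67.
  stratum Q1: N_h·S_h = 130·191.9 = 24947.00
  stratum Q2: N_h·S_h = 300·362.0 = 108600.00
  stratum Q3: N_h·S_h = 590·82.4 = 48616.00
  stratum Q4: N_h·S_h = 80·150.5 = 12040.00
  stratum Q5: N_h·S_h = 50·189.3 = 9465.00
Σ N_h S_h = 203668.00
n for stratum Q2 = 67·108600.00/203668.00 = 35.726 → 36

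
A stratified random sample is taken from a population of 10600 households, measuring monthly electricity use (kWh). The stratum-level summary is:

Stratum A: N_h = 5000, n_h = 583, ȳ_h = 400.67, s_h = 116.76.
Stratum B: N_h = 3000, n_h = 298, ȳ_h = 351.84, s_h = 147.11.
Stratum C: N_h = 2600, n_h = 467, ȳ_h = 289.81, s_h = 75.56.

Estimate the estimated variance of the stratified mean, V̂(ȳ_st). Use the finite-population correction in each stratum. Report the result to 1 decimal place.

V̂(ȳ_st) = Σ W_h² (1 − n_h/N_h) s_h²/n_h, with W_h = N_h/N and N = 10600:
  stratum A: (5000/10600)²·(1 − 583/5000)·116.76²/583 = 4.59627
  stratum B: (3000/10600)²·(1 − 298/3000)·147.11²/298 = 5.23918
  stratum C: (2600/10600)²·(1 − 467/2600)·75.56²/467 = 0.60342
V̂(ȳ_st) = 10.4389

V̂(ȳ_st) ≈ 10.4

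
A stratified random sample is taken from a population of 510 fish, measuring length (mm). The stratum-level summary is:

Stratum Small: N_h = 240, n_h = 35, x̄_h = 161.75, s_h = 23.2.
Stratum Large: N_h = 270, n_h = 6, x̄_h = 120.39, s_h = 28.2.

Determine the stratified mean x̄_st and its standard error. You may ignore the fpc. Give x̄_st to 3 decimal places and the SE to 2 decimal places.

x̄_st ≈ 139.854, SE ≈ 6.37

x̄_st = Σ W_h x̄_h = (240·161.75 + 270·120.39)/510 = 139.85353
V̂(x̄_st) = Σ W_h² s_h²/n_h, with W_h = N_h/N and N = 510:
  stratum Small: (240/510)²·23.2²/35 = 3.40557
  stratum Large: (270/510)²·28.2²/6 = 37.1479
V̂(x̄_st) = 40.5535
SE(x̄_st) = √40.5535 = 6.36816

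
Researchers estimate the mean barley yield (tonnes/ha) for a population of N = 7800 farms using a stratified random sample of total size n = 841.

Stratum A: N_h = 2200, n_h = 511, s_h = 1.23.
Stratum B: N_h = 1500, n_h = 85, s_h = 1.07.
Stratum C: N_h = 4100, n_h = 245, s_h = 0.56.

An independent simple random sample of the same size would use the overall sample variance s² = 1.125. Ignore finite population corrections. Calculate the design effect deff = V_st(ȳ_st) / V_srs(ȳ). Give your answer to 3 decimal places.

V̂(ȳ_st) = Σ W_h² s_h²/n_h, with W_h = N_h/N and N = 7800:
  stratum A: (2200/7800)²·1.23²/511 = 0.00023553
  stratum B: (1500/7800)²·1.07²/85 = 0.000498129
  stratum C: (4100/7800)²·0.56²/245 = 0.000353662
V_st = 0.00108732
V_srs = s²/n = 1.125/841 = 0.00133769
deff = V_st / V_srs = 0.00108732/0.00133769 = 0.8128

deff ≈ 0.813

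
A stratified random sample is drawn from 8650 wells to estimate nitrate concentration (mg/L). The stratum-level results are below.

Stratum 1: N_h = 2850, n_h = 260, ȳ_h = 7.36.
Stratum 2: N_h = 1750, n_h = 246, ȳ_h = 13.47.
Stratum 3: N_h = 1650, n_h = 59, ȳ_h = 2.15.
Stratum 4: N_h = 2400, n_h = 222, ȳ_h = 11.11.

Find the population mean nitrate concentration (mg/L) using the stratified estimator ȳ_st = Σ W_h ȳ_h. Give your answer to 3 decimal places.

N = Σ N_h = 8650. Stratum weights W_h = N_h/N.
ȳ_st = (2850·7.36 + 1750·13.47 + 1650·2.15 + 2400·11.11) / 8650 = 8.64277

ȳ_st ≈ 8.643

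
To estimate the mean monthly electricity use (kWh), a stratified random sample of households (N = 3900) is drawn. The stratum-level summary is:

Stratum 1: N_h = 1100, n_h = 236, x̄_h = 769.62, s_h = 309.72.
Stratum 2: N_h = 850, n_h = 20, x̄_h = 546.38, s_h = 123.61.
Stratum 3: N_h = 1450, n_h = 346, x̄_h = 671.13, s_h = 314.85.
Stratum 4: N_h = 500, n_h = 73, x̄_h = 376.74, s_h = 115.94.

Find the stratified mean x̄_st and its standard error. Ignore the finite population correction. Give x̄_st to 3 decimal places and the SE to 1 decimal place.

x̄_st ≈ 633.978, SE ≈ 10.5

x̄_st = Σ W_h x̄_h = (1100·769.62 + 850·546.38 + 1450·671.13 + 500·376.74)/3900 = 633.97782
V̂(x̄_st) = Σ W_h² s_h²/n_h, with W_h = N_h/N and N = 3900:
  stratum 1: (1100/3900)²·309.72²/236 = 32.3357
  stratum 2: (850/3900)²·123.61²/20 = 36.2899
  stratum 3: (1450/3900)²·314.85²/346 = 39.6039
  stratum 4: (500/3900)²·115.94²/73 = 3.0266
V̂(x̄_st) = 111.256
SE(x̄_st) = √111.256 = 10.5478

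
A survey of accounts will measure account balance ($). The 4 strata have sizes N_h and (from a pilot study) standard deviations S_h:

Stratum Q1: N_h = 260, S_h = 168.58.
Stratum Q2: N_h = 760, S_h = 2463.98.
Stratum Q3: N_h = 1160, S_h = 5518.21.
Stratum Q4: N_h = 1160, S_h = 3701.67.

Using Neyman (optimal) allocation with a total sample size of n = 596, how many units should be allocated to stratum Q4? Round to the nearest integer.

Neyman allocation: n_h = n · N_h S_h / Σ N_i S_i, with n = 596.
  stratum Q1: N_h·S_h = 260·168.58 = 43830.80
  stratum Q2: N_h·S_h = 760·2463.98 = 1872624.80
  stratum Q3: N_h·S_h = 1160·5518.21 = 6401123.60
  stratum Q4: N_h·S_h = 1160·3701.67 = 4293937.20
Σ N_h S_h = 12611516.40
n for stratum Q4 = 596·4293937.20/12611516.40 = 202.925 → 203

203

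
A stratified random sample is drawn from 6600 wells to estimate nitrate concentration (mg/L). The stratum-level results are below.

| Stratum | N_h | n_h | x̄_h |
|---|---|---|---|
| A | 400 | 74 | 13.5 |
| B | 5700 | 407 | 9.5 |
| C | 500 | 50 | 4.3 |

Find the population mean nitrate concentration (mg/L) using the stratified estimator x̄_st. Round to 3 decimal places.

N = Σ N_h = 6600. Stratum weights W_h = N_h/N.
x̄_st = (400·13.5 + 5700·9.5 + 500·4.3) / 6600 = 9.34848

x̄_st ≈ 9.348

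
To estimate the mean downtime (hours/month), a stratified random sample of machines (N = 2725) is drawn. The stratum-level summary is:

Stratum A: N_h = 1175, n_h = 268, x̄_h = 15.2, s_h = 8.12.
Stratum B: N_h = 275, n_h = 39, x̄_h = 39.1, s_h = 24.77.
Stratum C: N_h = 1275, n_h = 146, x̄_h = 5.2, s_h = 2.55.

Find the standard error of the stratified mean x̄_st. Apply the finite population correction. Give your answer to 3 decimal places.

SE(x̄_st) ≈ 0.426

V̂(x̄_st) = Σ W_h² (1 − n_h/N_h) s_h²/n_h, with W_h = N_h/N and N = 2725:
  stratum A: (1175/2725)²·(1 − 268/1175)·8.12²/268 = 0.0353093
  stratum B: (275/2725)²·(1 − 39/275)·24.77²/39 = 0.137499
  stratum C: (1275/2725)²·(1 − 146/1275)·2.55²/146 = 0.00863373
V̂(x̄_st) = 0.181442
SE(x̄_st) = √0.181442 = 0.42596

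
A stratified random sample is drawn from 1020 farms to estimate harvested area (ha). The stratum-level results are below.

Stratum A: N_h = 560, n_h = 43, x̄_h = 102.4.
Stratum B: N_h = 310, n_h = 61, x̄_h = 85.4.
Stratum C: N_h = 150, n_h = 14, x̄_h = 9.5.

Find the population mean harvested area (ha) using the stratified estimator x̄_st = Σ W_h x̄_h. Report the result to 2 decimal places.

x̄_st ≈ 83.57

N = Σ N_h = 1020. Stratum weights W_h = N_h/N.
x̄_st = (560·102.4 + 310·85.4 + 150·9.5) / 1020 = 83.5716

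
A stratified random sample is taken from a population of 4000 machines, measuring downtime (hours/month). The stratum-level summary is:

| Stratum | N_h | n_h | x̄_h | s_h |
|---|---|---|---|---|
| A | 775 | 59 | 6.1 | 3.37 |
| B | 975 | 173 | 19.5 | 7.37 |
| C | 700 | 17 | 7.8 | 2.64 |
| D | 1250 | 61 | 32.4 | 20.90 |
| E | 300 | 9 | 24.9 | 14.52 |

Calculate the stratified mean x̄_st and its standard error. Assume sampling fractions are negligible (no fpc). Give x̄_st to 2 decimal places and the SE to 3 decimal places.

x̄_st ≈ 19.29, SE ≈ 0.932

x̄_st = Σ W_h x̄_h = (775·6.1 + 975·19.5 + 700·7.8 + 1250·32.4 + 300·24.9)/4000 = 19.29250
V̂(x̄_st) = Σ W_h² s_h²/n_h, with W_h = N_h/N and N = 4000:
  stratum A: (775/4000)²·3.37²/59 = 0.00722589
  stratum B: (975/4000)²·7.37²/173 = 0.0186543
  stratum C: (700/4000)²·2.64²/17 = 0.0125555
  stratum D: (1250/4000)²·20.90²/61 = 0.699299
  stratum E: (300/4000)²·14.52²/9 = 0.131769
V̂(x̄_st) = 0.869503
SE(x̄_st) = √0.869503 = 0.932472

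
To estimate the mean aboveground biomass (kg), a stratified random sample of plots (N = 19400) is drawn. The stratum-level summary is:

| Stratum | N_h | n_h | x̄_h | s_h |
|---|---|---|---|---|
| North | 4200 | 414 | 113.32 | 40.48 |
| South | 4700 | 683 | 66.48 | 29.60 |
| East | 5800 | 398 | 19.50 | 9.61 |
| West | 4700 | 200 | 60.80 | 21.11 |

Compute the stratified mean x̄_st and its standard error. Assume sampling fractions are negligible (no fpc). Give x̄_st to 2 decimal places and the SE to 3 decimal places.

x̄_st ≈ 61.20, SE ≈ 0.642

x̄_st = Σ W_h x̄_h = (4200·113.32 + 4700·66.48 + 5800·19.50 + 4700·60.80)/19400 = 61.19897
V̂(x̄_st) = Σ W_h² s_h²/n_h, with W_h = N_h/N and N = 19400:
  stratum North: (4200/19400)²·40.48²/414 = 0.185514
  stratum South: (4700/19400)²·29.60²/683 = 0.0752931
  stratum East: (5800/19400)²·9.61²/398 = 0.0207404
  stratum West: (4700/19400)²·21.11²/200 = 0.130779
V̂(x̄_st) = 0.412326
SE(x̄_st) = √0.412326 = 0.642126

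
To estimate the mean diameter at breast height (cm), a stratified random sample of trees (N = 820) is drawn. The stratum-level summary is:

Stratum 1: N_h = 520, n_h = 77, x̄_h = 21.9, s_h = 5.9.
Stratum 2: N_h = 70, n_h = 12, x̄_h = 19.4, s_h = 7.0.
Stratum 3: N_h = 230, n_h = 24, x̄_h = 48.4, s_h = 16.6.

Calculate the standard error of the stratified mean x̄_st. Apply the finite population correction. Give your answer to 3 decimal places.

SE(x̄_st) ≈ 0.994

V̂(x̄_st) = Σ W_h² (1 − n_h/N_h) s_h²/n_h, with W_h = N_h/N and N = 820:
  stratum 1: (520/820)²·(1 − 77/520)·5.9²/77 = 0.154879
  stratum 2: (70/820)²·(1 − 12/70)·7.0²/12 = 0.0246555
  stratum 3: (230/820)²·(1 − 24/230)·16.6²/24 = 0.809044
V̂(x̄_st) = 0.988579
SE(x̄_st) = √0.988579 = 0.994273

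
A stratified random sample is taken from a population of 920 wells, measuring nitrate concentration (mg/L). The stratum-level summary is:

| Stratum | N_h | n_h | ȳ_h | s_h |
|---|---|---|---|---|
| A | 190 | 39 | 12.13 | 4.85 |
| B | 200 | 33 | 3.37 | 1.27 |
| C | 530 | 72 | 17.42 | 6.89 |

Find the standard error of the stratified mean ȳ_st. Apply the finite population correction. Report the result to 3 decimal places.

V̂(ȳ_st) = Σ W_h² (1 − n_h/N_h) s_h²/n_h, with W_h = N_h/N and N = 920:
  stratum A: (190/920)²·(1 − 39/190)·4.85²/39 = 0.0204444
  stratum B: (200/920)²·(1 − 33/200)·1.27²/33 = 0.0019287
  stratum C: (530/920)²·(1 − 72/530)·6.89²/72 = 0.189091
V̂(ȳ_st) = 0.211464
SE(ȳ_st) = √0.211464 = 0.459853

SE(ȳ_st) ≈ 0.460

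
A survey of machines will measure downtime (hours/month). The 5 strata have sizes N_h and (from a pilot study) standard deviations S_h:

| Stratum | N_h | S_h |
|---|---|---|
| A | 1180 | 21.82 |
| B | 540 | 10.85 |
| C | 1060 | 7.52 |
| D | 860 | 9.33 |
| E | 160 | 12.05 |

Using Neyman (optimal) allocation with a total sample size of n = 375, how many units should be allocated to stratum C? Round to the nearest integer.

60

Neyman allocation: n_h = n · N_h S_h / Σ N_i S_i, with n = 375.
  stratum A: N_h·S_h = 1180·21.82 = 25747.60
  stratum B: N_h·S_h = 540·10.85 = 5859.00
  stratum C: N_h·S_h = 1060·7.52 = 7971.20
  stratum D: N_h·S_h = 860·9.33 = 8023.80
  stratum E: N_h·S_h = 160·12.05 = 1928.00
Σ N_h S_h = 49529.60
n for stratum C = 375·7971.20/49529.60 = 60.352 → 60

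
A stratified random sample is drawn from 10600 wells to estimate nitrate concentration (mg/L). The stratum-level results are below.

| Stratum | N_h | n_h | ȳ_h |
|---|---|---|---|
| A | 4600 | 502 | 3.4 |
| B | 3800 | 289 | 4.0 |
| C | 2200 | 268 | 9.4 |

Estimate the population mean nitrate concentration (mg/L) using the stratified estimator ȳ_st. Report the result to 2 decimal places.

N = Σ N_h = 10600. Stratum weights W_h = N_h/N.
ȳ_st = (4600·3.4 + 3800·4.0 + 2200·9.4) / 10600 = 4.8604

ȳ_st ≈ 4.86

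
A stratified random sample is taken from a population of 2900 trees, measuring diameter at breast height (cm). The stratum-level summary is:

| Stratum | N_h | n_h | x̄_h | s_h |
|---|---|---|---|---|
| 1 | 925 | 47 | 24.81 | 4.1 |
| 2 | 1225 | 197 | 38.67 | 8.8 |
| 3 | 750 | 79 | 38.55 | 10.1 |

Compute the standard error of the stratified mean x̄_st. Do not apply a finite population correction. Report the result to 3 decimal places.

V̂(x̄_st) = Σ W_h² s_h²/n_h, with W_h = N_h/N and N = 2900:
  stratum 1: (925/2900)²·4.1²/47 = 0.0363879
  stratum 2: (1225/2900)²·8.8²/197 = 0.0701415
  stratum 3: (750/2900)²·10.1²/79 = 0.0863659
V̂(x̄_st) = 0.192895
SE(x̄_st) = √0.192895 = 0.439199

SE(x̄_st) ≈ 0.439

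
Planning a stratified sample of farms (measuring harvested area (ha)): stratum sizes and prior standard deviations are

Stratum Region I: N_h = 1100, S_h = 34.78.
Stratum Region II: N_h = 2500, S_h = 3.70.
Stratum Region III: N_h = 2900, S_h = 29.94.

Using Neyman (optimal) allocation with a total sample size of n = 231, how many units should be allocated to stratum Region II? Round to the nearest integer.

Neyman allocation: n_h = n · N_h S_h / Σ N_i S_i, with n = 231.
  stratum Region I: N_h·S_h = 1100·34.78 = 38258.00
  stratum Region II: N_h·S_h = 2500·3.70 = 9250.00
  stratum Region III: N_h·S_h = 2900·29.94 = 86826.00
Σ N_h S_h = 134334.00
n for stratum Region II = 231·9250.00/134334.00 = 15.906 → 16

16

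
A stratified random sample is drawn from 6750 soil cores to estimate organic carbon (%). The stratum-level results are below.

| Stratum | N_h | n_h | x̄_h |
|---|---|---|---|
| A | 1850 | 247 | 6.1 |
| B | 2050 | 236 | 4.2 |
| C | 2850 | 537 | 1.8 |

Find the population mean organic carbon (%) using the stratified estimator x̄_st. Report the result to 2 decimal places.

x̄_st ≈ 3.71

N = Σ N_h = 6750. Stratum weights W_h = N_h/N.
x̄_st = (1850·6.1 + 2050·4.2 + 2850·1.8) / 6750 = 3.7074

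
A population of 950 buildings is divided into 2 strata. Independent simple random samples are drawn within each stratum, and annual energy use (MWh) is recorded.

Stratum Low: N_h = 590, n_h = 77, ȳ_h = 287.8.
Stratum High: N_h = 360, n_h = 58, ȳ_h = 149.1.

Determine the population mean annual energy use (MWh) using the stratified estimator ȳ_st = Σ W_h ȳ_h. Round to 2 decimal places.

N = Σ N_h = 950. Stratum weights W_h = N_h/N.
ȳ_st = (590·287.8 + 360·149.1) / 950 = 235.2400

ȳ_st ≈ 235.24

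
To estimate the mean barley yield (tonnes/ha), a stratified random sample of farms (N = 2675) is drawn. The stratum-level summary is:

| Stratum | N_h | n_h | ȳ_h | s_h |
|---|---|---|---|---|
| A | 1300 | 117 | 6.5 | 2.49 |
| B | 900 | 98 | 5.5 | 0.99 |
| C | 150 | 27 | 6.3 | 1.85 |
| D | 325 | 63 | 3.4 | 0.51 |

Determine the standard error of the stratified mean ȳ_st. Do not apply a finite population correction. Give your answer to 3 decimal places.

V̂(ȳ_st) = Σ W_h² s_h²/n_h, with W_h = N_h/N and N = 2675:
  stratum A: (1300/2675)²·2.49²/117 = 0.0125156
  stratum B: (900/2675)²·0.99²/98 = 0.00113209
  stratum C: (150/2675)²·1.85²/27 = 0.000398579
  stratum D: (325/2675)²·0.51²/63 = 6.09423e-05
V̂(ȳ_st) = 0.0141072
SE(ȳ_st) = √0.0141072 = 0.118774

SE(ȳ_st) ≈ 0.119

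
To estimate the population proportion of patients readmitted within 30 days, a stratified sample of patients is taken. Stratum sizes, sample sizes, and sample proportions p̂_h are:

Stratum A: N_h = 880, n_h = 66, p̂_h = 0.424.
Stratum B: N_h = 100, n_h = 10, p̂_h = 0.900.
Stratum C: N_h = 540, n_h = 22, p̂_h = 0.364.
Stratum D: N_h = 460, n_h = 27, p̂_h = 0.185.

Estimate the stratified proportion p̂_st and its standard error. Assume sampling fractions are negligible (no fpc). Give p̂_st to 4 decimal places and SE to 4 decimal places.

p̂_st ≈ 0.3762, SE ≈ 0.0436

N = 1980; stratum weights W_h = N_h/N.
p̂_st = Σ W_h p̂_h = (880·0.424 + 100·0.900 + 540·0.364 + 460·0.185)/1980 = 0.37615
V̂(p̂_st) = Σ W_h² p̂_h(1−p̂_h)/(n_h−1):
  stratum A: (880/1980)²·0.424·0.576/65 = 0.000742181
  stratum B: (100/1980)²·0.900·0.100/9 = 2.55076e-05
  stratum C: (540/1980)²·0.364·0.636/21 = 0.000819967
  stratum D: (460/1980)²·0.185·0.815/26 = 0.000312998
V̂(p̂_st) = 0.00190065; SE = √V̂ = 0.0435965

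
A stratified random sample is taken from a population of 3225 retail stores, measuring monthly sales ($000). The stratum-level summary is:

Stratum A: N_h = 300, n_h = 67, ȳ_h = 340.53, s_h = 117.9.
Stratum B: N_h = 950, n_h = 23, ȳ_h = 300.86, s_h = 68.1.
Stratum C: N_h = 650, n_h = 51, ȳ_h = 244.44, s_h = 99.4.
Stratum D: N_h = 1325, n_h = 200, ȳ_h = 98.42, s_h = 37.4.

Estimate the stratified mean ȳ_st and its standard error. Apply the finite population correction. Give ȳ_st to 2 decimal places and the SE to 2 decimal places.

ȳ_st ≈ 210.01, SE ≈ 5.17

ȳ_st = Σ W_h ȳ_h = (300·340.53 + 950·300.86 + 650·244.44 + 1325·98.42)/3225 = 210.00574
V̂(ȳ_st) = Σ W_h² (1 − n_h/N_h) s_h²/n_h, with W_h = N_h/N and N = 3225:
  stratum A: (300/3225)²·(1 − 67/300)·117.9²/67 = 1.39435
  stratum B: (950/3225)²·(1 − 23/950)·68.1²/23 = 17.073
  stratum C: (650/3225)²·(1 − 51/650)·99.4²/51 = 7.25243
  stratum D: (1325/3225)²·(1 − 200/1325)·37.4²/200 = 1.00236
V̂(ȳ_st) = 26.7221
SE(ȳ_st) = √26.7221 = 5.16935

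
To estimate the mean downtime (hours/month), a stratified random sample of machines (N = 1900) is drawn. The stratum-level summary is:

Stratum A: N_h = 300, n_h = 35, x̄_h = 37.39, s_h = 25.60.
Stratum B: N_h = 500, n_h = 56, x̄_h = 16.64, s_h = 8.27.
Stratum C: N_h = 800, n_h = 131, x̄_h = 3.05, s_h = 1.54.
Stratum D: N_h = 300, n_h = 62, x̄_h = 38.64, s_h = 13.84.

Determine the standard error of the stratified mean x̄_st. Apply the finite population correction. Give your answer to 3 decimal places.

V̂(x̄_st) = Σ W_h² (1 − n_h/N_h) s_h²/n_h, with W_h = N_h/N and N = 1900:
  stratum A: (300/1900)²·(1 − 35/300)·25.60²/35 = 0.412356
  stratum B: (500/1900)²·(1 − 56/500)·8.27²/56 = 0.075105
  stratum C: (800/1900)²·(1 − 131/800)·1.54²/131 = 0.00268398
  stratum D: (300/1900)²·(1 − 62/300)·13.84²/62 = 0.0611043
V̂(x̄_st) = 0.551249
SE(x̄_st) = √0.551249 = 0.742461

SE(x̄_st) ≈ 0.742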